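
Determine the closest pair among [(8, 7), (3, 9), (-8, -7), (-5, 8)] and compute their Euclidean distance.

Computing all pairwise distances among 4 points:

d((8, 7), (3, 9)) = 5.3852 <-- minimum
d((8, 7), (-8, -7)) = 21.2603
d((8, 7), (-5, 8)) = 13.0384
d((3, 9), (-8, -7)) = 19.4165
d((3, 9), (-5, 8)) = 8.0623
d((-8, -7), (-5, 8)) = 15.2971

Closest pair: (8, 7) and (3, 9) with distance 5.3852

The closest pair is (8, 7) and (3, 9) with Euclidean distance 5.3852. For 4 points, brute-force pairwise comparison is shown above. For large n, the divide-and-conquer algorithm (sort by x, recurse on halves, check the dividing strip) achieves O(n log n).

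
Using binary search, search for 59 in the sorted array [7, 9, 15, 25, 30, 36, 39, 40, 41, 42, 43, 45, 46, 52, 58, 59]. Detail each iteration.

Binary search for 59 in [7, 9, 15, 25, 30, 36, 39, 40, 41, 42, 43, 45, 46, 52, 58, 59]:

lo=0, hi=15, mid=7, arr[mid]=40 -> 40 < 59, search right half
lo=8, hi=15, mid=11, arr[mid]=45 -> 45 < 59, search right half
lo=12, hi=15, mid=13, arr[mid]=52 -> 52 < 59, search right half
lo=14, hi=15, mid=14, arr[mid]=58 -> 58 < 59, search right half
lo=15, hi=15, mid=15, arr[mid]=59 -> Found target at index 15!

Binary search finds 59 at index 15 after 5 comparisons. The search repeatedly halves the search space by comparing with the middle element.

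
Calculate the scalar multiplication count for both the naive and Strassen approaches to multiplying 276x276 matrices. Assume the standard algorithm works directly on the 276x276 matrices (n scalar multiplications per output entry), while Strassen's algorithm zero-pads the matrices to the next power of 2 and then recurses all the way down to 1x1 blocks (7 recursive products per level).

Matrix multiplication for 276x276 matrices:

Strassen's algorithm requires power-of-2 dimensions. Pad 276x276 to 512x512 (next power of 2).

Standard algorithm: 276^3 = 21024576 multiplications
Strassen's algorithm: 7^(log2(512)) = 7^9 = 40353607 multiplications
Difference: 21024576 - 40353607 = -19329031 (Strassen uses MORE here due to padding overhead — for small or just-over-power-of-2 n, padding can outweigh the per-level savings)

Standard: 21024576 multiplications (276^3). Strassen: 40353607 multiplications (7^9, after padding to 512x512). Strassen reduces 8 recursive multiplications to 7 at each level.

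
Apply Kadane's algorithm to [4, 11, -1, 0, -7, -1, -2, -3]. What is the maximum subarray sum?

Using Kadane's algorithm on [4, 11, -1, 0, -7, -1, -2, -3]:

Scanning through the array:
Position 1 (value 11): max_ending_here = 15, max_so_far = 15
Position 2 (value -1): max_ending_here = 14, max_so_far = 15
Position 3 (value 0): max_ending_here = 14, max_so_far = 15
Position 4 (value -7): max_ending_here = 7, max_so_far = 15
Position 5 (value -1): max_ending_here = 6, max_so_far = 15
Position 6 (value -2): max_ending_here = 4, max_so_far = 15
Position 7 (value -3): max_ending_here = 1, max_so_far = 15

Maximum subarray: [4, 11]
Maximum sum: 15

The maximum subarray is [4, 11] with sum 15. This subarray runs from index 0 to index 1.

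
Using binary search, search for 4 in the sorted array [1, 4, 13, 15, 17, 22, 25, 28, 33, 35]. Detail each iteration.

Binary search for 4 in [1, 4, 13, 15, 17, 22, 25, 28, 33, 35]:

lo=0, hi=9, mid=4, arr[mid]=17 -> 17 > 4, search left half
lo=0, hi=3, mid=1, arr[mid]=4 -> Found target at index 1!

Binary search finds 4 at index 1 after 2 comparisons. The search repeatedly halves the search space by comparing with the middle element.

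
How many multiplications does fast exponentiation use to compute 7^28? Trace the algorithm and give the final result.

Computing 7^28 by squaring (build up from 7^1; each line after the first costs one multiplication):

7^1 = 7
7^2 = (7^1)^2 = 7^2 = 49
7^3 = 7 * 7^2 = 7 * 49 = 343
7^6 = (7^3)^2 = 343^2 = 117649
7^7 = 7 * 7^6 = 7 * 117649 = 823543
7^14 = (7^7)^2 = 823543^2 = 678223072849
7^28 = (7^14)^2 = 678223072849^2 = 459986536544739960976801

Result: 459986536544739960976801
Multiplications needed: 6 (6 lines after 7^1)

7^28 = 459986536544739960976801. Using exponentiation by squaring, this requires 6 multiplications. The key idea: if the exponent is even, square the half-power; if odd, multiply by the base once.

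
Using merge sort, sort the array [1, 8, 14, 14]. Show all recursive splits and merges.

Merge sort trace:

Split: [1, 8, 14, 14] -> [1, 8] and [14, 14]
  Split: [1, 8] -> [1] and [8]
  Merge: [1] + [8] -> [1, 8]
  Split: [14, 14] -> [14] and [14]
  Merge: [14] + [14] -> [14, 14]
Merge: [1, 8] + [14, 14] -> [1, 8, 14, 14]

Final sorted array: [1, 8, 14, 14]

The merge sort proceeds by recursively splitting the array and merging sorted halves.
After all merges, the sorted array is [1, 8, 14, 14].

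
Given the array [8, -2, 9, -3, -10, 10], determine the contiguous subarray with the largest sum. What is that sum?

Using Kadane's algorithm on [8, -2, 9, -3, -10, 10]:

Scanning through the array:
Position 1 (value -2): max_ending_here = 6, max_so_far = 8
Position 2 (value 9): max_ending_here = 15, max_so_far = 15
Position 3 (value -3): max_ending_here = 12, max_so_far = 15
Position 4 (value -10): max_ending_here = 2, max_so_far = 15
Position 5 (value 10): max_ending_here = 12, max_so_far = 15

Maximum subarray: [8, -2, 9]
Maximum sum: 15

The maximum subarray is [8, -2, 9] with sum 15. This subarray runs from index 0 to index 2.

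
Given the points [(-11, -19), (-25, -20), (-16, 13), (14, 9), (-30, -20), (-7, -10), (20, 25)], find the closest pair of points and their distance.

Computing all pairwise distances among 7 points:

d((-11, -19), (-25, -20)) = 14.0357
d((-11, -19), (-16, 13)) = 32.3883
d((-11, -19), (14, 9)) = 37.5366
d((-11, -19), (-30, -20)) = 19.0263
d((-11, -19), (-7, -10)) = 9.8489
d((-11, -19), (20, 25)) = 53.8238
d((-25, -20), (-16, 13)) = 34.2053
d((-25, -20), (14, 9)) = 48.6004
d((-25, -20), (-30, -20)) = 5.0 <-- minimum
d((-25, -20), (-7, -10)) = 20.5913
d((-25, -20), (20, 25)) = 63.6396
d((-16, 13), (14, 9)) = 30.2655
d((-16, 13), (-30, -20)) = 35.8469
d((-16, 13), (-7, -10)) = 24.6982
d((-16, 13), (20, 25)) = 37.9473
d((14, 9), (-30, -20)) = 52.6972
d((14, 9), (-7, -10)) = 28.3196
d((14, 9), (20, 25)) = 17.088
d((-30, -20), (-7, -10)) = 25.0799
d((-30, -20), (20, 25)) = 67.2681
d((-7, -10), (20, 25)) = 44.2041

Closest pair: (-25, -20) and (-30, -20) with distance 5.0

The closest pair is (-25, -20) and (-30, -20) with Euclidean distance 5.0. For 7 points, brute-force pairwise comparison is shown above. For large n, the divide-and-conquer algorithm (sort by x, recurse on halves, check the dividing strip) achieves O(n log n).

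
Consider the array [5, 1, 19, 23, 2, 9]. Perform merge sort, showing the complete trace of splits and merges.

Merge sort trace:

Split: [5, 1, 19, 23, 2, 9] -> [5, 1, 19] and [23, 2, 9]
  Split: [5, 1, 19] -> [5] and [1, 19]
    Split: [1, 19] -> [1] and [19]
    Merge: [1] + [19] -> [1, 19]
  Merge: [5] + [1, 19] -> [1, 5, 19]
  Split: [23, 2, 9] -> [23] and [2, 9]
    Split: [2, 9] -> [2] and [9]
    Merge: [2] + [9] -> [2, 9]
  Merge: [23] + [2, 9] -> [2, 9, 23]
Merge: [1, 5, 19] + [2, 9, 23] -> [1, 2, 5, 9, 19, 23]

Final sorted array: [1, 2, 5, 9, 19, 23]

The merge sort proceeds by recursively splitting the array and merging sorted halves.
After all merges, the sorted array is [1, 2, 5, 9, 19, 23].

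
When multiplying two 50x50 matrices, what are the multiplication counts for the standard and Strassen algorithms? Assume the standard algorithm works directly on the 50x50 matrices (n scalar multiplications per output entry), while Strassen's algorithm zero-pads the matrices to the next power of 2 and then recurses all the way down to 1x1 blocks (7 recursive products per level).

Matrix multiplication for 50x50 matrices:

Strassen's algorithm requires power-of-2 dimensions. Pad 50x50 to 64x64 (next power of 2).

Standard algorithm: 50^3 = 125000 multiplications
Strassen's algorithm: 7^(log2(64)) = 7^6 = 117649 multiplications
Savings: 125000 - 117649 = 7351 multiplications

Standard: 125000 multiplications (50^3). Strassen: 117649 multiplications (7^6, after padding to 64x64). Strassen reduces 8 recursive multiplications to 7 at each level.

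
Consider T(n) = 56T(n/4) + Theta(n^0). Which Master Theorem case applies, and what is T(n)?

Master Theorem for T(n) = 56T(n/4) + O(n^0):

a = 56, b = 4, c = 0
log_b(a) = log_4(56) = 2.9037

Case 1: c = 0 < log_4(56) = 2.9037
T(n) = O(n^(log_4 56))

For T(n) = 56T(n/4) + O(n^0): log_4(56) = 2.9037. This is Case 1 of the Master Theorem (c < log_b(a), work dominated by leaves), giving O(n^(log_4 56)).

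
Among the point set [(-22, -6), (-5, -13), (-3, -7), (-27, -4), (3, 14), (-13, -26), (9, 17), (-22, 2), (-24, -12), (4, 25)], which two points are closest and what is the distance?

Computing all pairwise distances among 10 points:

d((-22, -6), (-5, -13)) = 18.3848
d((-22, -6), (-3, -7)) = 19.0263
d((-22, -6), (-27, -4)) = 5.3852 <-- minimum
d((-22, -6), (3, 14)) = 32.0156
d((-22, -6), (-13, -26)) = 21.9317
d((-22, -6), (9, 17)) = 38.6005
d((-22, -6), (-22, 2)) = 8.0
d((-22, -6), (-24, -12)) = 6.3246
d((-22, -6), (4, 25)) = 40.4599
d((-5, -13), (-3, -7)) = 6.3246
d((-5, -13), (-27, -4)) = 23.7697
d((-5, -13), (3, 14)) = 28.1603
d((-5, -13), (-13, -26)) = 15.2643
d((-5, -13), (9, 17)) = 33.1059
d((-5, -13), (-22, 2)) = 22.6716
d((-5, -13), (-24, -12)) = 19.0263
d((-5, -13), (4, 25)) = 39.0512
d((-3, -7), (-27, -4)) = 24.1868
d((-3, -7), (3, 14)) = 21.8403
d((-3, -7), (-13, -26)) = 21.4709
d((-3, -7), (9, 17)) = 26.8328
d((-3, -7), (-22, 2)) = 21.0238
d((-3, -7), (-24, -12)) = 21.587
d((-3, -7), (4, 25)) = 32.7567
d((-27, -4), (3, 14)) = 34.9857
d((-27, -4), (-13, -26)) = 26.0768
d((-27, -4), (9, 17)) = 41.6773
d((-27, -4), (-22, 2)) = 7.8102
d((-27, -4), (-24, -12)) = 8.544
d((-27, -4), (4, 25)) = 42.45
d((3, 14), (-13, -26)) = 43.0813
d((3, 14), (9, 17)) = 6.7082
d((3, 14), (-22, 2)) = 27.7308
d((3, 14), (-24, -12)) = 37.4833
d((3, 14), (4, 25)) = 11.0454
d((-13, -26), (9, 17)) = 48.3011
d((-13, -26), (-22, 2)) = 29.4109
d((-13, -26), (-24, -12)) = 17.8045
d((-13, -26), (4, 25)) = 53.7587
d((9, 17), (-22, 2)) = 34.4384
d((9, 17), (-24, -12)) = 43.9318
d((9, 17), (4, 25)) = 9.434
d((-22, 2), (-24, -12)) = 14.1421
d((-22, 2), (4, 25)) = 34.7131
d((-24, -12), (4, 25)) = 46.4004

Closest pair: (-22, -6) and (-27, -4) with distance 5.3852

The closest pair is (-22, -6) and (-27, -4) with Euclidean distance 5.3852. For 10 points, brute-force pairwise comparison is shown above. For large n, the divide-and-conquer algorithm (sort by x, recurse on halves, check the dividing strip) achieves O(n log n).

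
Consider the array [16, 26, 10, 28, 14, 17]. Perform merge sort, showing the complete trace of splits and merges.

Merge sort trace:

Split: [16, 26, 10, 28, 14, 17] -> [16, 26, 10] and [28, 14, 17]
  Split: [16, 26, 10] -> [16] and [26, 10]
    Split: [26, 10] -> [26] and [10]
    Merge: [26] + [10] -> [10, 26]
  Merge: [16] + [10, 26] -> [10, 16, 26]
  Split: [28, 14, 17] -> [28] and [14, 17]
    Split: [14, 17] -> [14] and [17]
    Merge: [14] + [17] -> [14, 17]
  Merge: [28] + [14, 17] -> [14, 17, 28]
Merge: [10, 16, 26] + [14, 17, 28] -> [10, 14, 16, 17, 26, 28]

Final sorted array: [10, 14, 16, 17, 26, 28]

The merge sort proceeds by recursively splitting the array and merging sorted halves.
After all merges, the sorted array is [10, 14, 16, 17, 26, 28].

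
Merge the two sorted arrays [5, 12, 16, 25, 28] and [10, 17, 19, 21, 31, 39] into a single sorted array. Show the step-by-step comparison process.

Merging process:

Compare 5 vs 10: take 5 from left. Merged: [5]
Compare 12 vs 10: take 10 from right. Merged: [5, 10]
Compare 12 vs 17: take 12 from left. Merged: [5, 10, 12]
Compare 16 vs 17: take 16 from left. Merged: [5, 10, 12, 16]
Compare 25 vs 17: take 17 from right. Merged: [5, 10, 12, 16, 17]
Compare 25 vs 19: take 19 from right. Merged: [5, 10, 12, 16, 17, 19]
Compare 25 vs 21: take 21 from right. Merged: [5, 10, 12, 16, 17, 19, 21]
Compare 25 vs 31: take 25 from left. Merged: [5, 10, 12, 16, 17, 19, 21, 25]
Compare 28 vs 31: take 28 from left. Merged: [5, 10, 12, 16, 17, 19, 21, 25, 28]
Append remaining from right: [31, 39]. Merged: [5, 10, 12, 16, 17, 19, 21, 25, 28, 31, 39]

Final merged array: [5, 10, 12, 16, 17, 19, 21, 25, 28, 31, 39]
Total comparisons: 9

The merged array is [5, 10, 12, 16, 17, 19, 21, 25, 28, 31, 39], requiring 9 comparisons. The merge step runs in O(n) time where n is the total number of elements.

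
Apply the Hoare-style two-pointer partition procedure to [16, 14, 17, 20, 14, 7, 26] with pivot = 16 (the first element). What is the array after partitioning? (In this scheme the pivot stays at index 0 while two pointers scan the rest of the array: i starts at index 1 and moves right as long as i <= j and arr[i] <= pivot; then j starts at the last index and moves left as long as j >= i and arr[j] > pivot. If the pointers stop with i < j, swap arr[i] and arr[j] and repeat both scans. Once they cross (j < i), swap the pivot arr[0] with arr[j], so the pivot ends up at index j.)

Hoare-style two-pointer partition with pivot = 16:

Initial array: [16, 14, 17, 20, 14, 7, 26]

Pointers start at i = 1, j = 6.
i stops at index 2 (arr[2]=17 > 16), j stops at index 5 (arr[5]=7 <= 16): swap arr[2] and arr[5], array becomes [16, 14, 7, 20, 14, 17, 26]
i stops at index 3 (arr[3]=20 > 16), j stops at index 4 (arr[4]=14 <= 16): swap arr[3] and arr[4], array becomes [16, 14, 7, 14, 20, 17, 26]
i ends at 4, j ends at 3: the pointers have crossed (j < i), so scanning stops.

Swap pivot arr[0] with arr[3] to place pivot at position 3: [14, 14, 7, 16, 20, 17, 26]
Pivot position: 3

After partitioning with pivot 16, the array becomes [14, 14, 7, 16, 20, 17, 26]. The pivot is placed at index 3. All elements to the left of the pivot are <= 16, and all elements to the right are > 16.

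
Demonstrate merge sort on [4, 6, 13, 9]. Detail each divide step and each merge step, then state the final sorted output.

Merge sort trace:

Split: [4, 6, 13, 9] -> [4, 6] and [13, 9]
  Split: [4, 6] -> [4] and [6]
  Merge: [4] + [6] -> [4, 6]
  Split: [13, 9] -> [13] and [9]
  Merge: [13] + [9] -> [9, 13]
Merge: [4, 6] + [9, 13] -> [4, 6, 9, 13]

Final sorted array: [4, 6, 9, 13]

The merge sort proceeds by recursively splitting the array and merging sorted halves.
After all merges, the sorted array is [4, 6, 9, 13].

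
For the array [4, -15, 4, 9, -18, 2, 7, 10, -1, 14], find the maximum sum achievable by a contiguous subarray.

Using Kadane's algorithm on [4, -15, 4, 9, -18, 2, 7, 10, -1, 14]:

Scanning through the array:
Position 1 (value -15): max_ending_here = -11, max_so_far = 4
Position 2 (value 4): max_ending_here = 4, max_so_far = 4
Position 3 (value 9): max_ending_here = 13, max_so_far = 13
Position 4 (value -18): max_ending_here = -5, max_so_far = 13
Position 5 (value 2): max_ending_here = 2, max_so_far = 13
Position 6 (value 7): max_ending_here = 9, max_so_far = 13
Position 7 (value 10): max_ending_here = 19, max_so_far = 19
Position 8 (value -1): max_ending_here = 18, max_so_far = 19
Position 9 (value 14): max_ending_here = 32, max_so_far = 32

Maximum subarray: [2, 7, 10, -1, 14]
Maximum sum: 32

The maximum subarray is [2, 7, 10, -1, 14] with sum 32. This subarray runs from index 5 to index 9.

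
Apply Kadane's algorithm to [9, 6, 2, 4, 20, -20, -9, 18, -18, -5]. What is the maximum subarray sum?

Using Kadane's algorithm on [9, 6, 2, 4, 20, -20, -9, 18, -18, -5]:

Scanning through the array:
Position 1 (value 6): max_ending_here = 15, max_so_far = 15
Position 2 (value 2): max_ending_here = 17, max_so_far = 17
Position 3 (value 4): max_ending_here = 21, max_so_far = 21
Position 4 (value 20): max_ending_here = 41, max_so_far = 41
Position 5 (value -20): max_ending_here = 21, max_so_far = 41
Position 6 (value -9): max_ending_here = 12, max_so_far = 41
Position 7 (value 18): max_ending_here = 30, max_so_far = 41
Position 8 (value -18): max_ending_here = 12, max_so_far = 41
Position 9 (value -5): max_ending_here = 7, max_so_far = 41

Maximum subarray: [9, 6, 2, 4, 20]
Maximum sum: 41

The maximum subarray is [9, 6, 2, 4, 20] with sum 41. This subarray runs from index 0 to index 4.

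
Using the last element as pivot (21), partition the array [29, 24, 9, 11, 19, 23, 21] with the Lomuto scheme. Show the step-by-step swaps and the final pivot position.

Lomuto partition with pivot = 21:

Initial array: [29, 24, 9, 11, 19, 23, 21]

arr[0]=29 > 21: no swap
arr[1]=24 > 21: no swap
arr[2]=9 <= 21: swap with position 0, array becomes [9, 24, 29, 11, 19, 23, 21]
arr[3]=11 <= 21: swap with position 1, array becomes [9, 11, 29, 24, 19, 23, 21]
arr[4]=19 <= 21: swap with position 2, array becomes [9, 11, 19, 24, 29, 23, 21]
arr[5]=23 > 21: no swap

Place pivot at position 3: [9, 11, 19, 21, 29, 23, 24]
Pivot position: 3

After partitioning with pivot 21, the array becomes [9, 11, 19, 21, 29, 23, 24]. The pivot is placed at index 3. All elements to the left of the pivot are <= 21, and all elements to the right are > 21.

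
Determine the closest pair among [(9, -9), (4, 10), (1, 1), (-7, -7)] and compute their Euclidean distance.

Computing all pairwise distances among 4 points:

d((9, -9), (4, 10)) = 19.6469
d((9, -9), (1, 1)) = 12.8062
d((9, -9), (-7, -7)) = 16.1245
d((4, 10), (1, 1)) = 9.4868 <-- minimum
d((4, 10), (-7, -7)) = 20.2485
d((1, 1), (-7, -7)) = 11.3137

Closest pair: (4, 10) and (1, 1) with distance 9.4868

The closest pair is (4, 10) and (1, 1) with Euclidean distance 9.4868. For 4 points, brute-force pairwise comparison is shown above. For large n, the divide-and-conquer algorithm (sort by x, recurse on halves, check the dividing strip) achieves O(n log n).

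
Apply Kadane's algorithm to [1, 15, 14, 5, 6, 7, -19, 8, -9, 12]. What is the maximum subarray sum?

Using Kadane's algorithm on [1, 15, 14, 5, 6, 7, -19, 8, -9, 12]:

Scanning through the array:
Position 1 (value 15): max_ending_here = 16, max_so_far = 16
Position 2 (value 14): max_ending_here = 30, max_so_far = 30
Position 3 (value 5): max_ending_here = 35, max_so_far = 35
Position 4 (value 6): max_ending_here = 41, max_so_far = 41
Position 5 (value 7): max_ending_here = 48, max_so_far = 48
Position 6 (value -19): max_ending_here = 29, max_so_far = 48
Position 7 (value 8): max_ending_here = 37, max_so_far = 48
Position 8 (value -9): max_ending_here = 28, max_so_far = 48
Position 9 (value 12): max_ending_here = 40, max_so_far = 48

Maximum subarray: [1, 15, 14, 5, 6, 7]
Maximum sum: 48

The maximum subarray is [1, 15, 14, 5, 6, 7] with sum 48. This subarray runs from index 0 to index 5.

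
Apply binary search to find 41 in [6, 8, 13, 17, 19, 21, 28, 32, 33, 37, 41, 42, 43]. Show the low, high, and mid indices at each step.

Binary search for 41 in [6, 8, 13, 17, 19, 21, 28, 32, 33, 37, 41, 42, 43]:

lo=0, hi=12, mid=6, arr[mid]=28 -> 28 < 41, search right half
lo=7, hi=12, mid=9, arr[mid]=37 -> 37 < 41, search right half
lo=10, hi=12, mid=11, arr[mid]=42 -> 42 > 41, search left half
lo=10, hi=10, mid=10, arr[mid]=41 -> Found target at index 10!

Binary search finds 41 at index 10 after 4 comparisons. The search repeatedly halves the search space by comparing with the middle element.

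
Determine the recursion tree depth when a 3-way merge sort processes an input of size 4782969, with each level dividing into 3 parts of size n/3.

For divide and conquer with division factor 3:

Problem sizes at each level:
Level 0: 4782969
Level 1: 1594323
Level 2: 531441
Level 3: 177147
Level 4: 59049
Level 5: 19683
Level 6: 6561
Level 7: 2187
Level 8: 729
Level 9: 243
Level 10: 81
Level 11: 27
Level 12: 9
Level 13: 3
Level 14: 1

The root is level 0 and the size-1 base case is level 14 (the tree spans levels 0 through 14, i.e. 15 levels counting the root), so the depth is the number of divisions: log_3(4782969) = 14

The recursion tree depth is log_3(4782969) = 14. At each level, the problem size is divided by 3, so it takes 14 divisions to reduce to a base case of size 1. The algorithm makes 3 recursive calls at each level.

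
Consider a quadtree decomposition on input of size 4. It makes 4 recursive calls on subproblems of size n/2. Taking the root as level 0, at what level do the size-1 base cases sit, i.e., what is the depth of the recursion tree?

For divide and conquer with division factor 2:

Problem sizes at each level:
Level 0: 4
Level 1: 2
Level 2: 1

The root is level 0 and the size-1 base case is level 2 (the tree spans levels 0 through 2, i.e. 3 levels counting the root), so the depth is the number of divisions: log_2(4) = 2

The recursion tree depth is log_2(4) = 2. At each level, the problem size is divided by 2, so it takes 2 divisions to reduce to a base case of size 1. The algorithm makes 4 recursive calls at each level.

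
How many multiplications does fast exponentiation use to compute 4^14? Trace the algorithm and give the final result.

Computing 4^14 by squaring (build up from 4^1; each line after the first costs one multiplication):

4^1 = 4
4^2 = (4^1)^2 = 4^2 = 16
4^3 = 4 * 4^2 = 4 * 16 = 64
4^6 = (4^3)^2 = 64^2 = 4096
4^7 = 4 * 4^6 = 4 * 4096 = 16384
4^14 = (4^7)^2 = 16384^2 = 268435456

Result: 268435456
Multiplications needed: 5 (5 lines after 4^1)

4^14 = 268435456. Using exponentiation by squaring, this requires 5 multiplications. The key idea: if the exponent is even, square the half-power; if odd, multiply by the base once.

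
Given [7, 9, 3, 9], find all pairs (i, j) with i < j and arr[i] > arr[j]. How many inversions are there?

Finding inversions in [7, 9, 3, 9]:

(0, 2): arr[0]=7 > arr[2]=3
(1, 2): arr[1]=9 > arr[2]=3

Total inversions: 2

The array has 2 inversion(s): (0,2), (1,2). Each pair (i,j) satisfies i < j and arr[i] > arr[j].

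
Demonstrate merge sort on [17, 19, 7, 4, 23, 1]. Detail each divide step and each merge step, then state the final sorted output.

Merge sort trace:

Split: [17, 19, 7, 4, 23, 1] -> [17, 19, 7] and [4, 23, 1]
  Split: [17, 19, 7] -> [17] and [19, 7]
    Split: [19, 7] -> [19] and [7]
    Merge: [19] + [7] -> [7, 19]
  Merge: [17] + [7, 19] -> [7, 17, 19]
  Split: [4, 23, 1] -> [4] and [23, 1]
    Split: [23, 1] -> [23] and [1]
    Merge: [23] + [1] -> [1, 23]
  Merge: [4] + [1, 23] -> [1, 4, 23]
Merge: [7, 17, 19] + [1, 4, 23] -> [1, 4, 7, 17, 19, 23]

Final sorted array: [1, 4, 7, 17, 19, 23]

The merge sort proceeds by recursively splitting the array and merging sorted halves.
After all merges, the sorted array is [1, 4, 7, 17, 19, 23].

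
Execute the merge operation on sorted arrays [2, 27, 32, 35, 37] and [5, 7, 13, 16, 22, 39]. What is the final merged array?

Merging process:

Compare 2 vs 5: take 2 from left. Merged: [2]
Compare 27 vs 5: take 5 from right. Merged: [2, 5]
Compare 27 vs 7: take 7 from right. Merged: [2, 5, 7]
Compare 27 vs 13: take 13 from right. Merged: [2, 5, 7, 13]
Compare 27 vs 16: take 16 from right. Merged: [2, 5, 7, 13, 16]
Compare 27 vs 22: take 22 from right. Merged: [2, 5, 7, 13, 16, 22]
Compare 27 vs 39: take 27 from left. Merged: [2, 5, 7, 13, 16, 22, 27]
Compare 32 vs 39: take 32 from left. Merged: [2, 5, 7, 13, 16, 22, 27, 32]
Compare 35 vs 39: take 35 from left. Merged: [2, 5, 7, 13, 16, 22, 27, 32, 35]
Compare 37 vs 39: take 37 from left. Merged: [2, 5, 7, 13, 16, 22, 27, 32, 35, 37]
Append remaining from right: [39]. Merged: [2, 5, 7, 13, 16, 22, 27, 32, 35, 37, 39]

Final merged array: [2, 5, 7, 13, 16, 22, 27, 32, 35, 37, 39]
Total comparisons: 10

The merged array is [2, 5, 7, 13, 16, 22, 27, 32, 35, 37, 39], requiring 10 comparisons. The merge step runs in O(n) time where n is the total number of elements.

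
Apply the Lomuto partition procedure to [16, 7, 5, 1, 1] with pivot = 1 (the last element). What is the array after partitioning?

Lomuto partition with pivot = 1:

Initial array: [16, 7, 5, 1, 1]

arr[0]=16 > 1: no swap
arr[1]=7 > 1: no swap
arr[2]=5 > 1: no swap
arr[3]=1 <= 1: swap with position 0, array becomes [1, 7, 5, 16, 1]

Place pivot at position 1: [1, 1, 5, 16, 7]
Pivot position: 1

After partitioning with pivot 1, the array becomes [1, 1, 5, 16, 7]. The pivot is placed at index 1. All elements to the left of the pivot are <= 1, and all elements to the right are > 1.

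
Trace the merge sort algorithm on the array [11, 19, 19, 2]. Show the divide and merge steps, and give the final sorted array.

Merge sort trace:

Split: [11, 19, 19, 2] -> [11, 19] and [19, 2]
  Split: [11, 19] -> [11] and [19]
  Merge: [11] + [19] -> [11, 19]
  Split: [19, 2] -> [19] and [2]
  Merge: [19] + [2] -> [2, 19]
Merge: [11, 19] + [2, 19] -> [2, 11, 19, 19]

Final sorted array: [2, 11, 19, 19]

The merge sort proceeds by recursively splitting the array and merging sorted halves.
After all merges, the sorted array is [2, 11, 19, 19].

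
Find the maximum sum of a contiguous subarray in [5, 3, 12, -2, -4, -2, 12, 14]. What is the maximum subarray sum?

Using Kadane's algorithm on [5, 3, 12, -2, -4, -2, 12, 14]:

Scanning through the array:
Position 1 (value 3): max_ending_here = 8, max_so_far = 8
Position 2 (value 12): max_ending_here = 20, max_so_far = 20
Position 3 (value -2): max_ending_here = 18, max_so_far = 20
Position 4 (value -4): max_ending_here = 14, max_so_far = 20
Position 5 (value -2): max_ending_here = 12, max_so_far = 20
Position 6 (value 12): max_ending_here = 24, max_so_far = 24
Position 7 (value 14): max_ending_here = 38, max_so_far = 38

Maximum subarray: [5, 3, 12, -2, -4, -2, 12, 14]
Maximum sum: 38

The maximum subarray is [5, 3, 12, -2, -4, -2, 12, 14] with sum 38. This subarray runs from index 0 to index 7.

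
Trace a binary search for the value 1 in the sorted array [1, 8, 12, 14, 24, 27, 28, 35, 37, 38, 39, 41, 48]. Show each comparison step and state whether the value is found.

Binary search for 1 in [1, 8, 12, 14, 24, 27, 28, 35, 37, 38, 39, 41, 48]:

lo=0, hi=12, mid=6, arr[mid]=28 -> 28 > 1, search left half
lo=0, hi=5, mid=2, arr[mid]=12 -> 12 > 1, search left half
lo=0, hi=1, mid=0, arr[mid]=1 -> Found target at index 0!

Binary search finds 1 at index 0 after 3 comparisons. The search repeatedly halves the search space by comparing with the middle element.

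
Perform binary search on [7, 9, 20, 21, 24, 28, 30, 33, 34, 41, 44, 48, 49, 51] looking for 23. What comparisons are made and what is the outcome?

Binary search for 23 in [7, 9, 20, 21, 24, 28, 30, 33, 34, 41, 44, 48, 49, 51]:

lo=0, hi=13, mid=6, arr[mid]=30 -> 30 > 23, search left half
lo=0, hi=5, mid=2, arr[mid]=20 -> 20 < 23, search right half
lo=3, hi=5, mid=4, arr[mid]=24 -> 24 > 23, search left half
lo=3, hi=3, mid=3, arr[mid]=21 -> 21 < 23, search right half
lo=4 > hi=3, target 23 not found

Binary search determines that 23 is not in the array after 4 comparisons. The search space was exhausted without finding the target.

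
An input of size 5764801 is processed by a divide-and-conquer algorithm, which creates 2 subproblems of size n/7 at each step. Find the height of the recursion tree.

For divide and conquer with division factor 7:

Problem sizes at each level:
Level 0: 5764801
Level 1: 823543
Level 2: 117649
Level 3: 16807
Level 4: 2401
Level 5: 343
Level 6: 49
Level 7: 7
Level 8: 1

The root is level 0 and the size-1 base case is level 8 (the tree spans levels 0 through 8, i.e. 9 levels counting the root), so the depth is the number of divisions: log_7(5764801) = 8

The recursion tree depth is log_7(5764801) = 8. At each level, the problem size is divided by 7, so it takes 8 divisions to reduce to a base case of size 1. The algorithm makes 2 recursive calls at each level.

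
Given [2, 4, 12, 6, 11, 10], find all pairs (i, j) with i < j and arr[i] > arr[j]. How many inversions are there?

Finding inversions in [2, 4, 12, 6, 11, 10]:

(2, 3): arr[2]=12 > arr[3]=6
(2, 4): arr[2]=12 > arr[4]=11
(2, 5): arr[2]=12 > arr[5]=10
(4, 5): arr[4]=11 > arr[5]=10

Total inversions: 4

The array has 4 inversion(s): (2,3), (2,4), (2,5), (4,5). Each pair (i,j) satisfies i < j and arr[i] > arr[j].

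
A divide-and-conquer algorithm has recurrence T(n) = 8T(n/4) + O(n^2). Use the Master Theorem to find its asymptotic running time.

Master Theorem for T(n) = 8T(n/4) + O(n^2):

a = 8, b = 4, c = 2
log_b(a) = log_4(8) = 1.5000

Case 3: c = 2 > log_4(8) = 1.5000
T(n) = O(n^2) = O(n^2)

For T(n) = 8T(n/4) + O(n^2): log_4(8) = 1.5000. This is Case 3 of the Master Theorem (c > log_b(a), work dominated by root), giving O(n^2).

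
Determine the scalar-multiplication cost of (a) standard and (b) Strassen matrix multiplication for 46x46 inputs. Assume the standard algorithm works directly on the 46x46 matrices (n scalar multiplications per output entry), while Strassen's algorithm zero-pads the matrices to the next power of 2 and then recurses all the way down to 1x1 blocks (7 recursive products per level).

Matrix multiplication for 46x46 matrices:

Strassen's algorithm requires power-of-2 dimensions. Pad 46x46 to 64x64 (next power of 2).

Standard algorithm: 46^3 = 97336 multiplications
Strassen's algorithm: 7^(log2(64)) = 7^6 = 117649 multiplications
Difference: 97336 - 117649 = -20313 (Strassen uses MORE here due to padding overhead — for small or just-over-power-of-2 n, padding can outweigh the per-level savings)

Standard: 97336 multiplications (46^3). Strassen: 117649 multiplications (7^6, after padding to 64x64). Strassen reduces 8 recursive multiplications to 7 at each level.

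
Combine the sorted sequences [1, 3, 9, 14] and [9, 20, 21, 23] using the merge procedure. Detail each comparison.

Merging process:

Compare 1 vs 9: take 1 from left. Merged: [1]
Compare 3 vs 9: take 3 from left. Merged: [1, 3]
Compare 9 vs 9: take 9 from left. Merged: [1, 3, 9]
Compare 14 vs 9: take 9 from right. Merged: [1, 3, 9, 9]
Compare 14 vs 20: take 14 from left. Merged: [1, 3, 9, 9, 14]
Append remaining from right: [20, 21, 23]. Merged: [1, 3, 9, 9, 14, 20, 21, 23]

Final merged array: [1, 3, 9, 9, 14, 20, 21, 23]
Total comparisons: 5

The merged array is [1, 3, 9, 9, 14, 20, 21, 23], requiring 5 comparisons. The merge step runs in O(n) time where n is the total number of elements.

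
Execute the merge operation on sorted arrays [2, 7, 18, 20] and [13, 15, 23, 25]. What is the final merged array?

Merging process:

Compare 2 vs 13: take 2 from left. Merged: [2]
Compare 7 vs 13: take 7 from left. Merged: [2, 7]
Compare 18 vs 13: take 13 from right. Merged: [2, 7, 13]
Compare 18 vs 15: take 15 from right. Merged: [2, 7, 13, 15]
Compare 18 vs 23: take 18 from left. Merged: [2, 7, 13, 15, 18]
Compare 20 vs 23: take 20 from left. Merged: [2, 7, 13, 15, 18, 20]
Append remaining from right: [23, 25]. Merged: [2, 7, 13, 15, 18, 20, 23, 25]

Final merged array: [2, 7, 13, 15, 18, 20, 23, 25]
Total comparisons: 6

The merged array is [2, 7, 13, 15, 18, 20, 23, 25], requiring 6 comparisons. The merge step runs in O(n) time where n is the total number of elements.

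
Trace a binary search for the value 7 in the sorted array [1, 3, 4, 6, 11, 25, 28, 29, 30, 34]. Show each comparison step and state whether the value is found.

Binary search for 7 in [1, 3, 4, 6, 11, 25, 28, 29, 30, 34]:

lo=0, hi=9, mid=4, arr[mid]=11 -> 11 > 7, search left half
lo=0, hi=3, mid=1, arr[mid]=3 -> 3 < 7, search right half
lo=2, hi=3, mid=2, arr[mid]=4 -> 4 < 7, search right half
lo=3, hi=3, mid=3, arr[mid]=6 -> 6 < 7, search right half
lo=4 > hi=3, target 7 not found

Binary search determines that 7 is not in the array after 4 comparisons. The search space was exhausted without finding the target.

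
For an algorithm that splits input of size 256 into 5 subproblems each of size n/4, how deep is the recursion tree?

For divide and conquer with division factor 4:

Problem sizes at each level:
Level 0: 256
Level 1: 64
Level 2: 16
Level 3: 4
Level 4: 1

The root is level 0 and the size-1 base case is level 4 (the tree spans levels 0 through 4, i.e. 5 levels counting the root), so the depth is the number of divisions: log_4(256) = 4

The recursion tree depth is log_4(256) = 4. At each level, the problem size is divided by 4, so it takes 4 divisions to reduce to a base case of size 1. The algorithm makes 5 recursive calls at each level.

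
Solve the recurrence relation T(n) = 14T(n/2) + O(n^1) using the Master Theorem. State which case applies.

Master Theorem for T(n) = 14T(n/2) + O(n^1):

a = 14, b = 2, c = 1
log_b(a) = log_2(14) = 3.8074

Case 1: c = 1 < log_2(14) = 3.8074
T(n) = O(n^(log_2 14))

For T(n) = 14T(n/2) + O(n^1): log_2(14) = 3.8074. This is Case 1 of the Master Theorem (c < log_b(a), work dominated by leaves), giving O(n^(log_2 14)).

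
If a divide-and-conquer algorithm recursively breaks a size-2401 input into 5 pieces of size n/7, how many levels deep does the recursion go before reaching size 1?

For divide and conquer with division factor 7:

Problem sizes at each level:
Level 0: 2401
Level 1: 343
Level 2: 49
Level 3: 7
Level 4: 1

The root is level 0 and the size-1 base case is level 4 (the tree spans levels 0 through 4, i.e. 5 levels counting the root), so the depth is the number of divisions: log_7(2401) = 4

The recursion tree depth is log_7(2401) = 4. At each level, the problem size is divided by 7, so it takes 4 divisions to reduce to a base case of size 1. The algorithm makes 5 recursive calls at each level.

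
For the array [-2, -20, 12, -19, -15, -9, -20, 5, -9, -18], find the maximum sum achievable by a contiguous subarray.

Using Kadane's algorithm on [-2, -20, 12, -19, -15, -9, -20, 5, -9, -18]:

Scanning through the array:
Position 1 (value -20): max_ending_here = -20, max_so_far = -2
Position 2 (value 12): max_ending_here = 12, max_so_far = 12
Position 3 (value -19): max_ending_here = -7, max_so_far = 12
Position 4 (value -15): max_ending_here = -15, max_so_far = 12
Position 5 (value -9): max_ending_here = -9, max_so_far = 12
Position 6 (value -20): max_ending_here = -20, max_so_far = 12
Position 7 (value 5): max_ending_here = 5, max_so_far = 12
Position 8 (value -9): max_ending_here = -4, max_so_far = 12
Position 9 (value -18): max_ending_here = -18, max_so_far = 12

Maximum subarray: [12]
Maximum sum: 12

The maximum subarray is [12] with sum 12. This subarray runs from index 2 to index 2.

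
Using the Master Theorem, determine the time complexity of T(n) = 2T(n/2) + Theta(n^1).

Master Theorem for T(n) = 2T(n/2) + O(n^1):

a = 2, b = 2, c = 1
log_b(a) = log_2(2) = 1.0000

Case 2: c = 1 = log_2(2) = 1.0000
T(n) = O(n^1 log n) = O(n log n)

For T(n) = 2T(n/2) + O(n^1): log_2(2) = 1.0000. This is Case 2 of the Master Theorem (c = log_b(a), equal work at all levels), giving O(n log n).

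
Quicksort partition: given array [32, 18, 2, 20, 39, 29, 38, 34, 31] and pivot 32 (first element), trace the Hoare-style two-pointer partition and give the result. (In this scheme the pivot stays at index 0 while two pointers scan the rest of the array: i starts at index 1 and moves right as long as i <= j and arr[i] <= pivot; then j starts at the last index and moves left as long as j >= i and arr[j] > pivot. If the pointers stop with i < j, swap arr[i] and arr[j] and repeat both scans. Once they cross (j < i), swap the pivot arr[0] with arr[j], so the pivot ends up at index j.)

Hoare-style two-pointer partition with pivot = 32:

Initial array: [32, 18, 2, 20, 39, 29, 38, 34, 31]

Pointers start at i = 1, j = 8.
i stops at index 4 (arr[4]=39 > 32), j stops at index 8 (arr[8]=31 <= 32): swap arr[4] and arr[8], array becomes [32, 18, 2, 20, 31, 29, 38, 34, 39]
i ends at 6, j ends at 5: the pointers have crossed (j < i), so scanning stops.

Swap pivot arr[0] with arr[5] to place pivot at position 5: [29, 18, 2, 20, 31, 32, 38, 34, 39]
Pivot position: 5

After partitioning with pivot 32, the array becomes [29, 18, 2, 20, 31, 32, 38, 34, 39]. The pivot is placed at index 5. All elements to the left of the pivot are <= 32, and all elements to the right are > 32.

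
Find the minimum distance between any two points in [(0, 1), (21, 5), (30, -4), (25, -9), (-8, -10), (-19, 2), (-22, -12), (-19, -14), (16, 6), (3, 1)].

Computing all pairwise distances among 10 points:

d((0, 1), (21, 5)) = 21.3776
d((0, 1), (30, -4)) = 30.4138
d((0, 1), (25, -9)) = 26.9258
d((0, 1), (-8, -10)) = 13.6015
d((0, 1), (-19, 2)) = 19.0263
d((0, 1), (-22, -12)) = 25.5539
d((0, 1), (-19, -14)) = 24.2074
d((0, 1), (16, 6)) = 16.7631
d((0, 1), (3, 1)) = 3.0 <-- minimum
d((21, 5), (30, -4)) = 12.7279
d((21, 5), (25, -9)) = 14.5602
d((21, 5), (-8, -10)) = 32.6497
d((21, 5), (-19, 2)) = 40.1123
d((21, 5), (-22, -12)) = 46.2385
d((21, 5), (-19, -14)) = 44.2832
d((21, 5), (16, 6)) = 5.099
d((21, 5), (3, 1)) = 18.4391
d((30, -4), (25, -9)) = 7.0711
d((30, -4), (-8, -10)) = 38.4708
d((30, -4), (-19, 2)) = 49.366
d((30, -4), (-22, -12)) = 52.6118
d((30, -4), (-19, -14)) = 50.01
d((30, -4), (16, 6)) = 17.2047
d((30, -4), (3, 1)) = 27.4591
d((25, -9), (-8, -10)) = 33.0151
d((25, -9), (-19, 2)) = 45.3542
d((25, -9), (-22, -12)) = 47.0956
d((25, -9), (-19, -14)) = 44.2832
d((25, -9), (16, 6)) = 17.4929
d((25, -9), (3, 1)) = 24.1661
d((-8, -10), (-19, 2)) = 16.2788
d((-8, -10), (-22, -12)) = 14.1421
d((-8, -10), (-19, -14)) = 11.7047
d((-8, -10), (16, 6)) = 28.8444
d((-8, -10), (3, 1)) = 15.5563
d((-19, 2), (-22, -12)) = 14.3178
d((-19, 2), (-19, -14)) = 16.0
d((-19, 2), (16, 6)) = 35.2278
d((-19, 2), (3, 1)) = 22.0227
d((-22, -12), (-19, -14)) = 3.6056
d((-22, -12), (16, 6)) = 42.0476
d((-22, -12), (3, 1)) = 28.178
d((-19, -14), (16, 6)) = 40.3113
d((-19, -14), (3, 1)) = 26.6271
d((16, 6), (3, 1)) = 13.9284

Closest pair: (0, 1) and (3, 1) with distance 3.0

The closest pair is (0, 1) and (3, 1) with Euclidean distance 3.0. For 10 points, brute-force pairwise comparison is shown above. For large n, the divide-and-conquer algorithm (sort by x, recurse on halves, check the dividing strip) achieves O(n log n).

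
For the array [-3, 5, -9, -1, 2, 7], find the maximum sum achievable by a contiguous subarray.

Using Kadane's algorithm on [-3, 5, -9, -1, 2, 7]:

Scanning through the array:
Position 1 (value 5): max_ending_here = 5, max_so_far = 5
Position 2 (value -9): max_ending_here = -4, max_so_far = 5
Position 3 (value -1): max_ending_here = -1, max_so_far = 5
Position 4 (value 2): max_ending_here = 2, max_so_far = 5
Position 5 (value 7): max_ending_here = 9, max_so_far = 9

Maximum subarray: [2, 7]
Maximum sum: 9

The maximum subarray is [2, 7] with sum 9. This subarray runs from index 4 to index 5.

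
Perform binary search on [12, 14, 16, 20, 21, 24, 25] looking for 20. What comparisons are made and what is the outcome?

Binary search for 20 in [12, 14, 16, 20, 21, 24, 25]:

lo=0, hi=6, mid=3, arr[mid]=20 -> Found target at index 3!

Binary search finds 20 at index 3 after 1 comparisons. The search repeatedly halves the search space by comparing with the middle element.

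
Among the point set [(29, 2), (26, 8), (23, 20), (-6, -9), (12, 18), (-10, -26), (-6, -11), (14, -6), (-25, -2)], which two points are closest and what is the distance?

Computing all pairwise distances among 9 points:

d((29, 2), (26, 8)) = 6.7082
d((29, 2), (23, 20)) = 18.9737
d((29, 2), (-6, -9)) = 36.6879
d((29, 2), (12, 18)) = 23.3452
d((29, 2), (-10, -26)) = 48.0104
d((29, 2), (-6, -11)) = 37.3363
d((29, 2), (14, -6)) = 17.0
d((29, 2), (-25, -2)) = 54.1479
d((26, 8), (23, 20)) = 12.3693
d((26, 8), (-6, -9)) = 36.2353
d((26, 8), (12, 18)) = 17.2047
d((26, 8), (-10, -26)) = 49.5177
d((26, 8), (-6, -11)) = 37.2156
d((26, 8), (14, -6)) = 18.4391
d((26, 8), (-25, -2)) = 51.9711
d((23, 20), (-6, -9)) = 41.0122
d((23, 20), (12, 18)) = 11.1803
d((23, 20), (-10, -26)) = 56.6127
d((23, 20), (-6, -11)) = 42.45
d((23, 20), (14, -6)) = 27.5136
d((23, 20), (-25, -2)) = 52.8015
d((-6, -9), (12, 18)) = 32.45
d((-6, -9), (-10, -26)) = 17.4642
d((-6, -9), (-6, -11)) = 2.0 <-- minimum
d((-6, -9), (14, -6)) = 20.2237
d((-6, -9), (-25, -2)) = 20.2485
d((12, 18), (-10, -26)) = 49.1935
d((12, 18), (-6, -11)) = 34.1321
d((12, 18), (14, -6)) = 24.0832
d((12, 18), (-25, -2)) = 42.0595
d((-10, -26), (-6, -11)) = 15.5242
d((-10, -26), (14, -6)) = 31.241
d((-10, -26), (-25, -2)) = 28.3019
d((-6, -11), (14, -6)) = 20.6155
d((-6, -11), (-25, -2)) = 21.0238
d((14, -6), (-25, -2)) = 39.2046

Closest pair: (-6, -9) and (-6, -11) with distance 2.0

The closest pair is (-6, -9) and (-6, -11) with Euclidean distance 2.0. For 9 points, brute-force pairwise comparison is shown above. For large n, the divide-and-conquer algorithm (sort by x, recurse on halves, check the dividing strip) achieves O(n log n).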